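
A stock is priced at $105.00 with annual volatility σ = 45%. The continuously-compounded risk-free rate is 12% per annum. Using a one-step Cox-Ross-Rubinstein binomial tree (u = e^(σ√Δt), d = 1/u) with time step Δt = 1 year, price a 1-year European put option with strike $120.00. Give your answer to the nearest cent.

$22.29

CRR parameters: u = e^(σ√Δt) = e^(0.45·√1) = 1.5683, d = 1/u = 0.6376
Per-period rate: rΔt = 0.12·1 = 0.12, so R = e^0.12 = 1.1275
Risk-neutral probability p = (e^0.12 − 0.6376)/(1.5683 − 0.6376) = 0.4899/0.9307 = 0.5264
Terminal stock prices: S_u = 164.7, S_d = 66.95
Terminal payoffs (K − S): max(-44.67, 0) = 0, max(53.05, 0) = 53.05
Node 0 (S = 105): V_0 = e^(−0.12)·[0.5264·0.0000 + 0.4736·53.0490] = 22.2852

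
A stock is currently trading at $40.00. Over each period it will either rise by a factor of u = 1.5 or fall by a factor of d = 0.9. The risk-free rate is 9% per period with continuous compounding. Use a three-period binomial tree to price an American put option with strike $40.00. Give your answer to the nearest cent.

Risk-neutral probability p = (e^0.09 − 0.9)/(1.5 − 0.9) = 0.1942/0.6000 = 0.3236
Terminal stock prices: S_uuu = 135, S_uud = 81, S_udd = 48.6, S_ddd = 29.16
Terminal payoffs (K − S): max(-95, 0) = 0, max(-41, 0) = 0, max(-8.6, 0) = 0, max(10.84, 0) = 10.84
Node uu (S = 90): continuation = e^(−0.09)·[0.3236·0.0000 + 0.6764·0.0000] = 0.0000; exercise value = 0.0000 ≤ continuation, so V_uu = 0.0000
Node ud (S = 54): continuation = e^(−0.09)·[0.3236·0.0000 + 0.6764·0.0000] = 0.0000; exercise value = 0.0000 ≤ continuation, so V_ud = 0.0000
Node dd (S = 32.4): continuation = e^(−0.09)·[0.3236·0.0000 + 0.6764·10.8400] = 6.7009; exercise value = 7.6000 > continuation, so V_dd = 7.6000 (exercise)
Node u (S = 60): continuation = e^(−0.09)·[0.3236·0.0000 + 0.6764·0.0000] = 0.0000; exercise value = 0.0000 ≤ continuation, so V_u = 0.0000
Node d (S = 36): continuation = e^(−0.09)·[0.3236·0.0000 + 0.6764·7.6000] = 4.6980; exercise value = 4.0000 ≤ continuation, so V_d = 4.6980
Node 0 (S = 40): continuation = e^(−0.09)·[0.3236·0.0000 + 0.6764·4.6980] = 2.9041; exercise value = 0.0000 ≤ continuation, so V_0 = 2.9041

$2.90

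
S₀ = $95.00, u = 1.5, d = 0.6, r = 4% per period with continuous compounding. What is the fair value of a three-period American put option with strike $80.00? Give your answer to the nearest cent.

Risk-neutral probability p = (e^0.04 − 0.6)/(1.5 − 0.6) = 0.4408/0.9000 = 0.4898
Terminal stock prices: S_uuu = 320.6, S_uud = 128.2, S_udd = 51.3, S_ddd = 20.52
Terminal payoffs (K − S): max(-240.6, 0) = 0, max(-48.25, 0) = 0, max(28.7, 0) = 28.7, max(59.48, 0) = 59.48
Node uu (S = 213.8): continuation = e^(−0.04)·[0.4898·0.0000 + 0.5102·0.0000] = 0.0000; exercise value = 0.0000 ≤ continuation, so V_uu = 0.0000
Node ud (S = 85.5): continuation = e^(−0.04)·[0.4898·0.0000 + 0.5102·28.7000] = 14.0689; exercise value = 0.0000 ≤ continuation, so V_ud = 14.0689
Node dd (S = 34.2): continuation = e^(−0.04)·[0.4898·28.7000 + 0.5102·59.4800] = 42.6632; exercise value = 45.8000 > continuation, so V_dd = 45.8000 (exercise)
Node u (S = 142.5): continuation = e^(−0.04)·[0.4898·0.0000 + 0.5102·14.0689] = 6.8966; exercise value = 0.0000 ≤ continuation, so V_u = 6.8966
Node d (S = 57): continuation = e^(−0.04)·[0.4898·14.0689 + 0.5102·45.8000] = 29.0720; exercise value = 23.0000 ≤ continuation, so V_d = 29.0720
Node 0 (S = 95): continuation = e^(−0.04)·[0.4898·6.8966 + 0.5102·29.0720] = 17.4967; exercise value = 0.0000 ≤ continuation, so V_0 = 17.4967

$17.50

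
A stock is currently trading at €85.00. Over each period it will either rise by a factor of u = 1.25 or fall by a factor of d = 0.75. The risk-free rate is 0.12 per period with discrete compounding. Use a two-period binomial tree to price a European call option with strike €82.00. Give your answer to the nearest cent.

€22.18

Risk-neutral probability p = (1 + 0.12 − 0.75)/(1.25 − 0.75) = 0.3700/0.5000 = 0.7400
Terminal stock prices: S_uu = 132.8, S_ud = 79.69, S_dd = 47.81
Terminal payoffs (S − K): max(50.81, 0) = 50.81, max(-2.312, 0) = 0, max(-34.19, 0) = 0
Node u (S = 106.2): V_u = 1/1.12·[0.7400·50.8125 + 0.2600·0.0000] = 33.5725
Node d (S = 63.75): V_d = 1/1.12·[0.7400·0.0000 + 0.2600·0.0000] = 0.0000
Node 0 (S = 85): V_0 = 1/1.12·[0.7400·33.5725 + 0.2600·0.0000] = 22.1819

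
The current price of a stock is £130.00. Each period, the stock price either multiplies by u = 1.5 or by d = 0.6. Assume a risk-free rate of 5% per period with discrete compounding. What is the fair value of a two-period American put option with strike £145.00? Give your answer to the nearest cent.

£38.25

Risk-neutral probability p = (1 + 0.05 − 0.6)/(1.5 − 0.6) = 0.4500/0.9000 = 0.5000
Terminal stock prices: S_uu = 292.5, S_ud = 117, S_dd = 46.8
Terminal payoffs (K − S): max(-147.5, 0) = 0, max(28, 0) = 28, max(98.2, 0) = 98.2
Node u (S = 195): continuation = 1/1.05·[0.5000·0.0000 + 0.5000·28.0000] = 13.3333; exercise value = 0.0000 ≤ continuation, so V_u = 13.3333
Node d (S = 78): continuation = 1/1.05·[0.5000·28.0000 + 0.5000·98.2000] = 60.0952; exercise value = 67.0000 > continuation, so V_d = 67.0000 (exercise)
Node 0 (S = 130): continuation = 1/1.05·[0.5000·13.3333 + 0.5000·67.0000] = 38.2540; exercise value = 15.0000 ≤ continuation, so V_0 = 38.2540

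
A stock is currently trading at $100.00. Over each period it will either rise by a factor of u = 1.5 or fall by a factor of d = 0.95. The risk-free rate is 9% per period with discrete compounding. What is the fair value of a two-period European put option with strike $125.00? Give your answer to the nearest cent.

$16.25

Risk-neutral probability p = (1 + 0.09 − 0.95)/(1.5 − 0.95) = 0.1400/0.5500 = 0.2545
Terminal stock prices: S_uu = 225, S_ud = 142.5, S_dd = 90.25
Terminal payoffs (K − S): max(-100, 0) = 0, max(-17.5, 0) = 0, max(34.75, 0) = 34.75
Node u (S = 150): V_u = 1/1.09·[0.2545·0.0000 + 0.7455·0.0000] = 0.0000
Node d (S = 95): V_d = 1/1.09·[0.2545·0.0000 + 0.7455·34.7500] = 23.7656
Node 0 (S = 100): V_0 = 1/1.09·[0.2545·0.0000 + 0.7455·23.7656] = 16.2534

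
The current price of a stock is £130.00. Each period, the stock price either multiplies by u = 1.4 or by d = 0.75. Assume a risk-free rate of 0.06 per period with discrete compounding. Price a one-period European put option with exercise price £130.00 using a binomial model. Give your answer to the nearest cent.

£16.04

Risk-neutral probability p = (1 + 0.06 − 0.75)/(1.4 − 0.75) = 0.3100/0.6500 = 0.4769
Terminal stock prices: S_u = 182, S_d = 97.5
Terminal payoffs (K − S): max(-52, 0) = 0, max(32.5, 0) = 32.5
Node 0 (S = 130): V_0 = 1/1.06·[0.4769·0.0000 + 0.5231·32.5000] = 16.0377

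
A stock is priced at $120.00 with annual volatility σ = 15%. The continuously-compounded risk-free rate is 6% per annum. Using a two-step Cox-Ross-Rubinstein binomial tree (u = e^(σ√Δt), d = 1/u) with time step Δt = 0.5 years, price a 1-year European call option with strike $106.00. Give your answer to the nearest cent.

$21.41

CRR parameters: u = e^(σ√Δt) = e^(0.15·√0.5) = 1.1119, d = 1/u = 0.8994
Per-period rate: rΔt = 0.06·0.5 = 0.03, so R = e^0.03 = 1.0305
Risk-neutral probability p = (e^0.03 − 0.8994)/(1.1119 − 0.8994) = 0.1311/0.2125 = 0.6168
Terminal stock prices: S_uu = 148.4, S_ud = 120, S_dd = 97.06
Terminal payoffs (S − K): max(42.36, 0) = 42.36, max(14, 0) = 14, max(-8.937, 0) = 0
Node u (S = 133.4): V_u = e^(−0.03)·[0.6168·42.3573 + 0.3832·14.0000] = 30.5602
Node d (S = 107.9): V_d = e^(−0.03)·[0.6168·14.0000 + 0.3832·0.0000] = 8.3800
Node 0 (S = 120): V_0 = e^(−0.03)·[0.6168·30.5602 + 0.3832·8.3800] = 21.4088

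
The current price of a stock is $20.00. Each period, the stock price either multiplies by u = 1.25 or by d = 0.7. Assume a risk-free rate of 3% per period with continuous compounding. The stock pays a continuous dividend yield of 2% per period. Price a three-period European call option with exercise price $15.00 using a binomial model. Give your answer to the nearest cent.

Per-period risk-free factor R = e^0.03 = 1.0305; dividend-adjusted growth = e^(0.03−0.02) = 1.0101.
Risk-neutral probability p = (1.0101 − 0.7)/(1.25 − 0.7) = 0.3101/0.5500 = 0.5637
Terminal stock prices: S_uuu = 39.06, S_uud = 21.88, S_udd = 12.25, S_ddd = 6.86
Terminal payoffs (S − K): max(24.06, 0) = 24.06, max(6.875, 0) = 6.875, max(-2.75, 0) = 0, max(-8.14, 0) = 0
Node uu (S = 31.25): V_uu = e^(−0.03)·[0.5637·24.0625 + 0.4363·6.8750] = 16.0745
Node ud (S = 17.5): V_ud = e^(−0.03)·[0.5637·6.8750 + 0.4363·0.0000] = 3.7611
Node dd (S = 9.8): V_dd = e^(−0.03)·[0.5637·0.0000 + 0.4363·0.0000] = 0.0000
Node u (S = 25): V_u = e^(−0.03)·[0.5637·16.0745 + 0.4363·3.7611] = 10.3862
Node d (S = 14): V_d = e^(−0.03)·[0.5637·3.7611 + 0.4363·0.0000] = 2.0576
Node 0 (S = 20): V_0 = e^(−0.03)·[0.5637·10.3862 + 0.4363·2.0576] = 6.5531

$6.55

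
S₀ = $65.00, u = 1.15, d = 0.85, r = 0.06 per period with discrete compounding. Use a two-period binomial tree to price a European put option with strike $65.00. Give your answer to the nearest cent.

$1.99

Risk-neutral probability p = (1 + 0.06 − 0.85)/(1.15 − 0.85) = 0.2100/0.3000 = 0.7000
Terminal stock prices: S_uu = 85.96, S_ud = 63.54, S_dd = 46.96
Terminal payoffs (K − S): max(-20.96, 0) = 0, max(1.462, 0) = 1.462, max(18.04, 0) = 18.04
Node u (S = 74.75): V_u = 1/1.06·[0.7000·0.0000 + 0.3000·1.4625] = 0.4139
Node d (S = 55.25): V_d = 1/1.06·[0.7000·1.4625 + 0.3000·18.0375] = 6.0708
Node 0 (S = 65): V_0 = 1/1.06·[0.7000·0.4139 + 0.3000·6.0708] = 1.9915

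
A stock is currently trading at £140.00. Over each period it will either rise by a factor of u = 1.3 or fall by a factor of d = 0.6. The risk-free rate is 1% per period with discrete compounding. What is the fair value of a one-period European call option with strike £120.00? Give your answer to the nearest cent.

Risk-neutral probability p = (1 + 0.01 − 0.6)/(1.3 − 0.6) = 0.4100/0.7000 = 0.5857
Terminal stock prices: S_u = 182, S_d = 84
Terminal payoffs (S − K): max(62, 0) = 62, max(-36, 0) = 0
Node 0 (S = 140): V_0 = 1/1.01·[0.5857·62.0000 + 0.4143·0.0000] = 35.9547

£35.95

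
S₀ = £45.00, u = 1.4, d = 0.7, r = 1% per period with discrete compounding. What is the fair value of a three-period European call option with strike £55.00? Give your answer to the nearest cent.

£7.92

Risk-neutral probability p = (1 + 0.01 − 0.7)/(1.4 − 0.7) = 0.3100/0.7000 = 0.4429
Terminal stock prices: S_uuu = 123.5, S_uud = 61.74, S_udd = 30.87, S_ddd = 15.43
Terminal payoffs (S − K): max(68.48, 0) = 68.48, max(6.74, 0) = 6.74, max(-24.13, 0) = 0, max(-39.57, 0) = 0
Node uu (S = 88.2): V_uu = 1/1.01·[0.4429·68.4800 + 0.5571·6.7400] = 33.7446
Node ud (S = 44.1): V_ud = 1/1.01·[0.4429·6.7400 + 0.5571·0.0000] = 2.9553
Node dd (S = 22.05): V_dd = 1/1.01·[0.4429·0.0000 + 0.5571·0.0000] = 0.0000
Node u (S = 63): V_u = 1/1.01·[0.4429·33.7446 + 0.5571·2.9553] = 16.4263
Node d (S = 31.5): V_d = 1/1.01·[0.4429·2.9553 + 0.5571·0.0000] = 1.2958
Node 0 (S = 45): V_0 = 1/1.01·[0.4429·16.4263 + 0.5571·1.2958] = 7.9173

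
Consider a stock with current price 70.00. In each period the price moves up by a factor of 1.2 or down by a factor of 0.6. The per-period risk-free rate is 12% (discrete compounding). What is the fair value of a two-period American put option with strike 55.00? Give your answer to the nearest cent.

Risk-neutral probability p = (1 + 0.12 − 0.6)/(1.2 − 0.6) = 0.5200/0.6000 = 0.8667
Terminal stock prices: S_uu = 100.8, S_ud = 50.4, S_dd = 25.2
Terminal payoffs (K − S): max(-45.8, 0) = 0, max(4.6, 0) = 4.6, max(29.8, 0) = 29.8
Node u (S = 84): continuation = 1/1.12·[0.8667·0.0000 + 0.1333·4.6000] = 0.5476; exercise value = 0.0000 ≤ continuation, so V_u = 0.5476
Node d (S = 42): continuation = 1/1.12·[0.8667·4.6000 + 0.1333·29.8000] = 7.1071; exercise value = 13.0000 > continuation, so V_d = 13.0000 (exercise)
Node 0 (S = 70): continuation = 1/1.12·[0.8667·0.5476 + 0.1333·13.0000] = 1.9714; exercise value = 0.0000 ≤ continuation, so V_0 = 1.9714

1.97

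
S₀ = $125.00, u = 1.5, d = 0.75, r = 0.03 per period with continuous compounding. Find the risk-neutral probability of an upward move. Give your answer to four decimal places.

p = 0.3739

Risk-neutral probability p = (e^0.03 − 0.75)/(1.5 − 0.75) = 0.2805/0.7500 = 0.3739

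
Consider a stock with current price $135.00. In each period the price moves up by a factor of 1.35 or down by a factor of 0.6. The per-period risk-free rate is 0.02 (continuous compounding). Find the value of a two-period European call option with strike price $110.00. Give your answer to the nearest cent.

Risk-neutral probability p = (e^0.02 − 0.6)/(1.35 − 0.6) = 0.4202/0.7500 = 0.5603
Terminal stock prices: S_uu = 246, S_ud = 109.3, S_dd = 48.6
Terminal payoffs (S − K): max(136, 0) = 136, max(-0.65, 0) = 0, max(-61.4, 0) = 0
Node u (S = 182.2): V_u = e^(−0.02)·[0.5603·136.0375 + 0.4397·0.0000] = 74.7083
Node d (S = 81): V_d = e^(−0.02)·[0.5603·0.0000 + 0.4397·0.0000] = 0.0000
Node 0 (S = 135): V_0 = e^(−0.02)·[0.5603·74.7083 + 0.4397·0.0000] = 41.0279

$41.03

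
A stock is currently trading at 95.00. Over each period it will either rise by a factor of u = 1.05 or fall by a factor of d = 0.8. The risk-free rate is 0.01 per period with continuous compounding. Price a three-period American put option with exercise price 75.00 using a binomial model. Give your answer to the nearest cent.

0.82

Risk-neutral probability p = (e^0.01 − 0.8)/(1.05 − 0.8) = 0.2101/0.2500 = 0.8402
Terminal stock prices: S_uuu = 110, S_uud = 83.79, S_udd = 63.84, S_ddd = 48.64
Terminal payoffs (K − S): max(-34.97, 0) = 0, max(-8.79, 0) = 0, max(11.16, 0) = 11.16, max(26.36, 0) = 26.36
Node uu (S = 104.7): continuation = e^(−0.01)·[0.8402·0.0000 + 0.1598·0.0000] = 0.0000; exercise value = 0.0000 ≤ continuation, so V_uu = 0.0000
Node ud (S = 79.8): continuation = e^(−0.01)·[0.8402·0.0000 + 0.1598·11.1600] = 1.7656; exercise value = 0.0000 ≤ continuation, so V_ud = 1.7656
Node dd (S = 60.8): continuation = e^(−0.01)·[0.8402·11.1600 + 0.1598·26.3600] = 13.4537; exercise value = 14.2000 > continuation, so V_dd = 14.2000 (exercise)
Node u (S = 99.75): continuation = e^(−0.01)·[0.8402·0.0000 + 0.1598·1.7656] = 0.2793; exercise value = 0.0000 ≤ continuation, so V_u = 0.2793
Node d (S = 76): continuation = e^(−0.01)·[0.8402·1.7656 + 0.1598·14.2000] = 3.7153; exercise value = 0.0000 ≤ continuation, so V_d = 3.7153
Node 0 (S = 95): continuation = e^(−0.01)·[0.8402·0.2793 + 0.1598·3.7153] = 0.8202; exercise value = 0.0000 ≤ continuation, so V_0 = 0.8202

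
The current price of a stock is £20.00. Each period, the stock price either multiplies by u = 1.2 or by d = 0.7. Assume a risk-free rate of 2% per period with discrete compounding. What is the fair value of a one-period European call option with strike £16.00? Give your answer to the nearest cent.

£5.02

Risk-neutral probability p = (1 + 0.02 − 0.7)/(1.2 − 0.7) = 0.3200/0.5000 = 0.6400
Terminal stock prices: S_u = 24, S_d = 14
Terminal payoffs (S − K): max(8, 0) = 8, max(-2, 0) = 0
Node 0 (S = 20): V_0 = 1/1.02·[0.6400·8.0000 + 0.3600·0.0000] = 5.0196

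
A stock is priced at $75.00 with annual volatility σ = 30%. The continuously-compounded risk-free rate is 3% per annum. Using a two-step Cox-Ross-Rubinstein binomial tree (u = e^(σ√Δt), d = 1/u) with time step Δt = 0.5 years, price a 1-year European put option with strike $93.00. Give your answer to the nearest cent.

CRR parameters: u = e^(σ√Δt) = e^(0.3·√0.5) = 1.2363, d = 1/u = 0.8089
Per-period rate: rΔt = 0.03·0.5 = 0.015, so R = e^0.015 = 1.0151
Risk-neutral probability p = (e^0.015 − 0.8089)/(1.2363 − 0.8089) = 0.2063/0.4275 = 0.4825
Terminal stock prices: S_uu = 114.6, S_ud = 75, S_dd = 49.07
Terminal payoffs (K − S): max(-21.63, 0) = 0, max(18, 0) = 18, max(43.93, 0) = 43.93
Node u (S = 92.72): V_u = e^(−0.015)·[0.4825·0.0000 + 0.5175·18.0000] = 9.1759
Node d (S = 60.66): V_d = e^(−0.015)·[0.4825·18.0000 + 0.5175·43.9312] = 30.9511
Node 0 (S = 75): V_0 = e^(−0.015)·[0.4825·9.1759 + 0.5175·30.9511] = 20.1397

$20.14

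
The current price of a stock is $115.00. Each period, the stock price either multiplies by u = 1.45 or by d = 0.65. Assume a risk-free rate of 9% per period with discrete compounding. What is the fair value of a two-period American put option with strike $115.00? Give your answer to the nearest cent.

$17.99

Risk-neutral probability p = (1 + 0.09 − 0.65)/(1.45 − 0.65) = 0.4400/0.8000 = 0.5500
Terminal stock prices: S_uu = 241.8, S_ud = 108.4, S_dd = 48.59
Terminal payoffs (K − S): max(-126.8, 0) = 0, max(6.612, 0) = 6.612, max(66.41, 0) = 66.41
Node u (S = 166.8): continuation = 1/1.09·[0.5500·0.0000 + 0.4500·6.6125] = 2.7299; exercise value = 0.0000 ≤ continuation, so V_u = 2.7299
Node d (S = 74.75): continuation = 1/1.09·[0.5500·6.6125 + 0.4500·66.4125] = 30.7546; exercise value = 40.2500 > continuation, so V_d = 40.2500 (exercise)
Node 0 (S = 115): continuation = 1/1.09·[0.5500·2.7299 + 0.4500·40.2500] = 17.9945; exercise value = 0.0000 ≤ continuation, so V_0 = 17.9945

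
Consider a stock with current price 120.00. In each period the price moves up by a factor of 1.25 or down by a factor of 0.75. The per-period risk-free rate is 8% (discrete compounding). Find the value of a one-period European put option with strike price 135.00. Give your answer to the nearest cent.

14.17

Risk-neutral probability p = (1 + 0.08 − 0.75)/(1.25 − 0.75) = 0.3300/0.5000 = 0.6600
Terminal stock prices: S_u = 150, S_d = 90
Terminal payoffs (K − S): max(-15, 0) = 0, max(45, 0) = 45
Node 0 (S = 120): V_0 = 1/1.08·[0.6600·0.0000 + 0.3400·45.0000] = 14.1667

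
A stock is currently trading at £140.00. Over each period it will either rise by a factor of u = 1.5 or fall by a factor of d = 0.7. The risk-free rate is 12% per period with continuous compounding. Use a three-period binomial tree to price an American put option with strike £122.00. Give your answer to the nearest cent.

Risk-neutral probability p = (e^0.12 − 0.7)/(1.5 − 0.7) = 0.4275/0.8000 = 0.5344
Terminal stock prices: S_uuu = 472.5, S_uud = 220.5, S_udd = 102.9, S_ddd = 48.02
Terminal payoffs (K − S): max(-350.5, 0) = 0, max(-98.5, 0) = 0, max(19.1, 0) = 19.1, max(73.98, 0) = 73.98
Node uu (S = 315): continuation = e^(−0.12)·[0.5344·0.0000 + 0.4656·0.0000] = 0.0000; exercise value = 0.0000 ≤ continuation, so V_uu = 0.0000
Node ud (S = 147): continuation = e^(−0.12)·[0.5344·0.0000 + 0.4656·19.1000] = 7.8878; exercise value = 0.0000 ≤ continuation, so V_ud = 7.8878
Node dd (S = 68.6): continuation = e^(−0.12)·[0.5344·19.1000 + 0.4656·73.9800] = 39.6043; exercise value = 53.4000 > continuation, so V_dd = 53.4000 (exercise)
Node u (S = 210): continuation = e^(−0.12)·[0.5344·0.0000 + 0.4656·7.8878] = 3.2575; exercise value = 0.0000 ≤ continuation, so V_u = 3.2575
Node d (S = 98): continuation = e^(−0.12)·[0.5344·7.8878 + 0.4656·53.4000] = 25.7913; exercise value = 24.0000 ≤ continuation, so V_d = 25.7913
Node 0 (S = 140): continuation = e^(−0.12)·[0.5344·3.2575 + 0.4656·25.7913] = 12.1951; exercise value = 0.0000 ≤ continuation, so V_0 = 12.1951

£12.20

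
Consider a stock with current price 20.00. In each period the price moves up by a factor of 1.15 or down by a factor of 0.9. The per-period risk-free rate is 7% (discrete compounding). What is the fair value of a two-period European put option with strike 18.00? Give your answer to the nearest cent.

0.16

Risk-neutral probability p = (1 + 0.07 − 0.9)/(1.15 − 0.9) = 0.1700/0.2500 = 0.6800
Terminal stock prices: S_uu = 26.45, S_ud = 20.7, S_dd = 16.2
Terminal payoffs (K − S): max(-8.45, 0) = 0, max(-2.7, 0) = 0, max(1.8, 0) = 1.8
Node u (S = 23): V_u = 1/1.07·[0.6800·0.0000 + 0.3200·0.0000] = 0.0000
Node d (S = 18): V_d = 1/1.07·[0.6800·0.0000 + 0.3200·1.8000] = 0.5383
Node 0 (S = 20): V_0 = 1/1.07·[0.6800·0.0000 + 0.3200·0.5383] = 0.1610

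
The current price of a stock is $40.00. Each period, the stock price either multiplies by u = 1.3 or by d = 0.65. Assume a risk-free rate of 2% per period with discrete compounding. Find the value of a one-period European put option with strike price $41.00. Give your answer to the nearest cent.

$6.33

Risk-neutral probability p = (1 + 0.02 − 0.65)/(1.3 − 0.65) = 0.3700/0.6500 = 0.5692
Terminal stock prices: S_u = 52, S_d = 26
Terminal payoffs (K − S): max(-11, 0) = 0, max(15, 0) = 15
Node 0 (S = 40): V_0 = 1/1.02·[0.5692·0.0000 + 0.4308·15.0000] = 6.3348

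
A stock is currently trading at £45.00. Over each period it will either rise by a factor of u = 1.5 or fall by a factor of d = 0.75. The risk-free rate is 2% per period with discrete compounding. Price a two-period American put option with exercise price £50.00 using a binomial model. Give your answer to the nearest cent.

£10.20

Risk-neutral probability p = (1 + 0.02 − 0.75)/(1.5 − 0.75) = 0.2700/0.7500 = 0.3600
Terminal stock prices: S_uu = 101.2, S_ud = 50.62, S_dd = 25.31
Terminal payoffs (K − S): max(-51.25, 0) = 0, max(-0.625, 0) = 0, max(24.69, 0) = 24.69
Node u (S = 67.5): continuation = 1/1.02·[0.3600·0.0000 + 0.6400·0.0000] = 0.0000; exercise value = 0.0000 ≤ continuation, so V_u = 0.0000
Node d (S = 33.75): continuation = 1/1.02·[0.3600·0.0000 + 0.6400·24.6875] = 15.4902; exercise value = 16.2500 > continuation, so V_d = 16.2500 (exercise)
Node 0 (S = 45): continuation = 1/1.02·[0.3600·0.0000 + 0.6400·16.2500] = 10.1961; exercise value = 5.0000 ≤ continuation, so V_0 = 10.1961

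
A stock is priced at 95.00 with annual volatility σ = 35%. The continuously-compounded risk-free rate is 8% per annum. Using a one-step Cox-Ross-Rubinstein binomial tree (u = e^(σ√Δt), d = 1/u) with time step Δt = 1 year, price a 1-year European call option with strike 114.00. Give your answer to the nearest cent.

10.18

CRR parameters: u = e^(σ√Δt) = e^(0.35·√1) = 1.4191, d = 1/u = 0.7047
Per-period rate: rΔt = 0.08·1 = 0.08, so R = e^0.08 = 1.0833
Risk-neutral probability p = (e^0.08 − 0.7047)/(1.4191 − 0.7047) = 0.3786/0.7144 = 0.5300
Terminal stock prices: S_u = 134.8, S_d = 66.95
Terminal payoffs (S − K): max(20.81, 0) = 20.81, max(-47.05, 0) = 0
Node 0 (S = 95): V_0 = e^(−0.08)·[0.5300·20.8114 + 0.4700·0.0000] = 10.1814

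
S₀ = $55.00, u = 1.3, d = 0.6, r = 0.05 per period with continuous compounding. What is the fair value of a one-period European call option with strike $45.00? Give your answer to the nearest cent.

Risk-neutral probability p = (e^0.05 − 0.6)/(1.3 − 0.6) = 0.4513/0.7000 = 0.6447
Terminal stock prices: S_u = 71.5, S_d = 33
Terminal payoffs (S − K): max(26.5, 0) = 26.5, max(-12, 0) = 0
Node 0 (S = 55): V_0 = e^(−0.05)·[0.6447·26.5000 + 0.3553·0.0000] = 16.2506

$16.25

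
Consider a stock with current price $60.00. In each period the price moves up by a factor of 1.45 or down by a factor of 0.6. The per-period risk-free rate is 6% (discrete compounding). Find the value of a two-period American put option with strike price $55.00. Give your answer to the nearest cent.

Risk-neutral probability p = (1 + 0.06 − 0.6)/(1.45 − 0.6) = 0.4600/0.8500 = 0.5412
Terminal stock prices: S_uu = 126.2, S_ud = 52.2, S_dd = 21.6
Terminal payoffs (K − S): max(-71.15, 0) = 0, max(2.8, 0) = 2.8, max(33.4, 0) = 33.4
Node u (S = 87): continuation = 1/1.06·[0.5412·0.0000 + 0.4588·2.8000] = 1.2120; exercise value = 0.0000 ≤ continuation, so V_u = 1.2120
Node d (S = 36): continuation = 1/1.06·[0.5412·2.8000 + 0.4588·33.4000] = 15.8868; exercise value = 19.0000 > continuation, so V_d = 19.0000 (exercise)
Node 0 (S = 60): continuation = 1/1.06·[0.5412·1.2120 + 0.4588·19.0000] = 8.8430; exercise value = 0.0000 ≤ continuation, so V_0 = 8.8430

$8.84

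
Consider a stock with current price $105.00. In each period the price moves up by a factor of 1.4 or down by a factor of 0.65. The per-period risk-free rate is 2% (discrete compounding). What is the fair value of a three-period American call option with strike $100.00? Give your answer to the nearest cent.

$33.06

Risk-neutral probability p = (1 + 0.02 − 0.65)/(1.4 − 0.65) = 0.3700/0.7500 = 0.4933
Terminal stock prices: S_uuu = 288.1, S_uud = 133.8, S_udd = 62.11, S_ddd = 28.84
Terminal payoffs (S − K): max(188.1, 0) = 188.1, max(33.77, 0) = 33.77, max(-37.89, 0) = 0, max(-71.16, 0) = 0
Node uu (S = 205.8): continuation = 1/1.02·[0.4933·188.1200 + 0.5067·33.7700] = 107.7608; exercise value = 105.8000 ≤ continuation, so V_uu = 107.7608
Node ud (S = 95.55): continuation = 1/1.02·[0.4933·33.7700 + 0.5067·0.0000] = 16.3332; exercise value = 0.0000 ≤ continuation, so V_ud = 16.3332
Node dd (S = 44.36): continuation = 1/1.02·[0.4933·0.0000 + 0.5067·0.0000] = 0.0000; exercise value = 0.0000 ≤ continuation, so V_dd = 0.0000
Node u (S = 147): continuation = 1/1.02·[0.4933·107.7608 + 0.5067·16.3332] = 60.2328; exercise value = 47.0000 ≤ continuation, so V_u = 60.2328
Node d (S = 68.25): continuation = 1/1.02·[0.4933·16.3332 + 0.5067·0.0000] = 7.8997; exercise value = 0.0000 ≤ continuation, so V_d = 7.8997
Node 0 (S = 105): continuation = 1/1.02·[0.4933·60.2328 + 0.5067·7.8997] = 33.0563; exercise value = 5.0000 ≤ continuation, so V_0 = 33.0563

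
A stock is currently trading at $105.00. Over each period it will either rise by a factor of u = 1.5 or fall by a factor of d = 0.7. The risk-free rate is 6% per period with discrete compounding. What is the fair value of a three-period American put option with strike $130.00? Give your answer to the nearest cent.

$35.35

Risk-neutral probability p = (1 + 0.06 − 0.7)/(1.5 − 0.7) = 0.3600/0.8000 = 0.4500
Terminal stock prices: S_uuu = 354.4, S_uud = 165.4, S_udd = 77.17, S_ddd = 36.01
Terminal payoffs (K − S): max(-224.4, 0) = 0, max(-35.38, 0) = 0, max(52.83, 0) = 52.83, max(93.99, 0) = 93.99
Node uu (S = 236.2): continuation = 1/1.06·[0.4500·0.0000 + 0.5500·0.0000] = 0.0000; exercise value = 0.0000 ≤ continuation, so V_uu = 0.0000
Node ud (S = 110.2): continuation = 1/1.06·[0.4500·0.0000 + 0.5500·52.8250] = 27.4092; exercise value = 19.7500 ≤ continuation, so V_ud = 27.4092
Node dd (S = 51.45): continuation = 1/1.06·[0.4500·52.8250 + 0.5500·93.9850] = 71.1915; exercise value = 78.5500 > continuation, so V_dd = 78.5500 (exercise)
Node u (S = 157.5): continuation = 1/1.06·[0.4500·0.0000 + 0.5500·27.4092] = 14.2218; exercise value = 0.0000 ≤ continuation, so V_u = 14.2218
Node d (S = 73.5): continuation = 1/1.06·[0.4500·27.4092 + 0.5500·78.5500] = 52.3931; exercise value = 56.5000 > continuation, so V_d = 56.5000 (exercise)
Node 0 (S = 105): continuation = 1/1.06·[0.4500·14.2218 + 0.5500·56.5000] = 35.3536; exercise value = 25.0000 ≤ continuation, so V_0 = 35.3536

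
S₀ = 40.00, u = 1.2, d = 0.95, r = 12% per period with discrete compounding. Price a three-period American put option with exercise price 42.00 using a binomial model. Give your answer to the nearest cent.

2.00

Risk-neutral probability p = (1 + 0.12 − 0.95)/(1.2 − 0.95) = 0.1700/0.2500 = 0.6800
Terminal stock prices: S_uuu = 69.12, S_uud = 54.72, S_udd = 43.32, S_ddd = 34.29
Terminal payoffs (K − S): max(-27.12, 0) = 0, max(-12.72, 0) = 0, max(-1.32, 0) = 0, max(7.705, 0) = 7.705
Node uu (S = 57.6): continuation = 1/1.12·[0.6800·0.0000 + 0.3200·0.0000] = 0.0000; exercise value = 0.0000 ≤ continuation, so V_uu = 0.0000
Node ud (S = 45.6): continuation = 1/1.12·[0.6800·0.0000 + 0.3200·0.0000] = 0.0000; exercise value = 0.0000 ≤ continuation, so V_ud = 0.0000
Node dd (S = 36.1): continuation = 1/1.12·[0.6800·0.0000 + 0.3200·7.7050] = 2.2014; exercise value = 5.9000 > continuation, so V_dd = 5.9000 (exercise)
Node u (S = 48): continuation = 1/1.12·[0.6800·0.0000 + 0.3200·0.0000] = 0.0000; exercise value = 0.0000 ≤ continuation, so V_u = 0.0000
Node d (S = 38): continuation = 1/1.12·[0.6800·0.0000 + 0.3200·5.9000] = 1.6857; exercise value = 4.0000 > continuation, so V_d = 4.0000 (exercise)
Node 0 (S = 40): continuation = 1/1.12·[0.6800·0.0000 + 0.3200·4.0000] = 1.1429; exercise value = 2.0000 > continuation, so V_0 = 2.0000 (exercise)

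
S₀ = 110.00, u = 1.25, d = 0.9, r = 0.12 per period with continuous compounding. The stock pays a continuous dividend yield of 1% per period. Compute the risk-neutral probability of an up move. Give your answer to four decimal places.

Per-period risk-free factor R = e^0.12 = 1.1275; dividend-adjusted growth = e^(0.12−0.01) = 1.1163.
Risk-neutral probability p = (1.1163 − 0.9)/(1.25 − 0.9) = 0.2163/0.3500 = 0.6179

p = 0.6179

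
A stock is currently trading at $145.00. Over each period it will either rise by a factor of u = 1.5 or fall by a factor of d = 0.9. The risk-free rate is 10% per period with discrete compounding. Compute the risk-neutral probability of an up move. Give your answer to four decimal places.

p = 0.3333

Risk-neutral probability p = (1 + 0.1 − 0.9)/(1.5 − 0.9) = 0.2000/0.6000 = 0.3333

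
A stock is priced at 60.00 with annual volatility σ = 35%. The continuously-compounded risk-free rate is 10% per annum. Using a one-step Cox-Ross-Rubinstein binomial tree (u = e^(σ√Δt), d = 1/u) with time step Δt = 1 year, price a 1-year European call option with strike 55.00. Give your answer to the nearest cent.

15.29

CRR parameters: u = e^(σ√Δt) = e^(0.35·√1) = 1.4191, d = 1/u = 0.7047
Per-period rate: rΔt = 0.1·1 = 0.1, so R = e^0.1 = 1.1052
Risk-neutral probability p = (e^0.1 − 0.7047)/(1.4191 − 0.7047) = 0.4005/0.7144 = 0.5606
Terminal stock prices: S_u = 85.14, S_d = 42.28
Terminal payoffs (S − K): max(30.14, 0) = 30.14, max(-12.72, 0) = 0
Node 0 (S = 60): V_0 = e^(−0.1)·[0.5606·30.1441 + 0.4394·0.0000] = 15.2907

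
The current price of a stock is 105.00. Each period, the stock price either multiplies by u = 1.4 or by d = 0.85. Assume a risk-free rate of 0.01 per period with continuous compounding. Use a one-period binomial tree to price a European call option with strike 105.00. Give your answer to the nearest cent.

12.10

Risk-neutral probability p = (e^0.01 − 0.85)/(1.4 − 0.85) = 0.1601/0.5500 = 0.2910
Terminal stock prices: S_u = 147, S_d = 89.25
Terminal payoffs (S − K): max(42, 0) = 42, max(-15.75, 0) = 0
Node 0 (S = 105): V_0 = e^(−0.01)·[0.2910·42.0000 + 0.7090·0.0000] = 12.1004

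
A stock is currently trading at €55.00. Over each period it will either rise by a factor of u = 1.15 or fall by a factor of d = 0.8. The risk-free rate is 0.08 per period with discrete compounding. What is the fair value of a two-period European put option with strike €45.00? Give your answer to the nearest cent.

Risk-neutral probability p = (1 + 0.08 − 0.8)/(1.15 − 0.8) = 0.2800/0.3500 = 0.8000
Terminal stock prices: S_uu = 72.74, S_ud = 50.6, S_dd = 35.2
Terminal payoffs (K − S): max(-27.74, 0) = 0, max(-5.6, 0) = 0, max(9.8, 0) = 9.8
Node u (S = 63.25): V_u = 1/1.08·[0.8000·0.0000 + 0.2000·0.0000] = 0.0000
Node d (S = 44): V_d = 1/1.08·[0.8000·0.0000 + 0.2000·9.8000] = 1.8148
Node 0 (S = 55): V_0 = 1/1.08·[0.8000·0.0000 + 0.2000·1.8148] = 0.3361

€0.34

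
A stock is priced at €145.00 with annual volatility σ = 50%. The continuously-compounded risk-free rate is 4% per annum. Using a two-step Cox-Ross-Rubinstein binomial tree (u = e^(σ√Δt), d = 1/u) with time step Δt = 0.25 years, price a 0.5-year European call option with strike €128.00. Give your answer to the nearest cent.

€31.08

CRR parameters: u = e^(σ√Δt) = e^(0.5·√0.25) = 1.2840, d = 1/u = 0.7788
Per-period rate: rΔt = 0.04·0.25 = 0.01, so R = e^0.01 = 1.0101
Risk-neutral probability p = (e^0.01 − 0.7788)/(1.2840 − 0.7788) = 0.2312/0.5052 = 0.4577
Terminal stock prices: S_uu = 239.1, S_ud = 145, S_dd = 87.95
Terminal payoffs (S − K): max(111.1, 0) = 111.1, max(17, 0) = 17, max(-40.05, 0) = 0
Node u (S = 186.2): V_u = e^(−0.01)·[0.4577·111.0646 + 0.5423·17.0000] = 59.4573
Node d (S = 112.9): V_d = e^(−0.01)·[0.4577·17.0000 + 0.5423·0.0000] = 7.7037
Node 0 (S = 145): V_0 = e^(−0.01)·[0.4577·59.4573 + 0.5423·7.7037] = 31.0798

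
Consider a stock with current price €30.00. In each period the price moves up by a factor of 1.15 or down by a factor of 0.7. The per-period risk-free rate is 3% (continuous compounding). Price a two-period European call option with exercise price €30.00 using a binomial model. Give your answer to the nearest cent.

Risk-neutral probability p = (e^0.03 − 0.7)/(1.15 − 0.7) = 0.3305/0.4500 = 0.7343
Terminal stock prices: S_uu = 39.67, S_ud = 24.15, S_dd = 14.7
Terminal payoffs (S − K): max(9.675, 0) = 9.675, max(-5.85, 0) = 0, max(-15.3, 0) = 0
Node u (S = 34.5): V_u = e^(−0.03)·[0.7343·9.6750 + 0.2657·0.0000] = 6.8948
Node d (S = 21): V_d = e^(−0.03)·[0.7343·0.0000 + 0.2657·0.0000] = 0.0000
Node 0 (S = 30): V_0 = e^(−0.03)·[0.7343·6.8948 + 0.2657·0.0000] = 4.9135

€4.91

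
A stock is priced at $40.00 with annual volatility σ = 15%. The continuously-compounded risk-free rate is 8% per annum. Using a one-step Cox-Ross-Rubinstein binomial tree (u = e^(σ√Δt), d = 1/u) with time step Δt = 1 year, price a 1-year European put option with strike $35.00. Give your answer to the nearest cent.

CRR parameters: u = e^(σ√Δt) = e^(0.15·√1) = 1.1618, d = 1/u = 0.8607
Per-period rate: rΔt = 0.08·1 = 0.08, so R = e^0.08 = 1.0833
Risk-neutral probability p = (e^0.08 − 0.8607)/(1.1618 − 0.8607) = 0.2226/0.3011 = 0.7392
Terminal stock prices: S_u = 46.47, S_d = 34.43
Terminal payoffs (K − S): max(-11.47, 0) = 0, max(0.5717, 0) = 0.5717
Node 0 (S = 40): V_0 = e^(−0.08)·[0.7392·0.0000 + 0.2608·0.5717] = 0.1377

$0.14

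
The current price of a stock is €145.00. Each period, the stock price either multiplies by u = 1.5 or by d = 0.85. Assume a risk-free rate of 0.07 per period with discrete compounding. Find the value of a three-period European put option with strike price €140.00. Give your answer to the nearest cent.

Risk-neutral probability p = (1 + 0.07 − 0.85)/(1.5 − 0.85) = 0.2200/0.6500 = 0.3385
Terminal stock prices: S_uuu = 489.4, S_uud = 277.3, S_udd = 157.1, S_ddd = 89.05
Terminal payoffs (K − S): max(-349.4, 0) = 0, max(-137.3, 0) = 0, max(-17.14, 0) = 0, max(50.95, 0) = 50.95
Node uu (S = 326.2): V_uu = 1/1.07·[0.3385·0.0000 + 0.6615·0.0000] = 0.0000
Node ud (S = 184.9): V_ud = 1/1.07·[0.3385·0.0000 + 0.6615·0.0000] = 0.0000
Node dd (S = 104.8): V_dd = 1/1.07·[0.3385·0.0000 + 0.6615·50.9519] = 31.5015
Node u (S = 217.5): V_u = 1/1.07·[0.3385·0.0000 + 0.6615·0.0000] = 0.0000
Node d (S = 123.2): V_d = 1/1.07·[0.3385·0.0000 + 0.6615·31.5015] = 19.4761
Node 0 (S = 145): V_0 = 1/1.07·[0.3385·0.0000 + 0.6615·19.4761] = 12.0413

€12.04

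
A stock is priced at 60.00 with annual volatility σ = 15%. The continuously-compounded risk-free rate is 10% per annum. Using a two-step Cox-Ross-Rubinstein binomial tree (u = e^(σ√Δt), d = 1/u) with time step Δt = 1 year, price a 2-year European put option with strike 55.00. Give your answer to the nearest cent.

0.31

CRR parameters: u = e^(σ√Δt) = e^(0.15·√1) = 1.1618, d = 1/u = 0.8607
Per-period rate: rΔt = 0.1·1 = 0.1, so R = e^0.1 = 1.1052
Risk-neutral probability p = (e^0.1 − 0.8607)/(1.1618 − 0.8607) = 0.2445/0.3011 = 0.8118
Terminal stock prices: S_uu = 80.99, S_ud = 60, S_dd = 44.45
Terminal payoffs (K − S): max(-25.99, 0) = 0, max(-5, 0) = 0, max(10.55, 0) = 10.55
Node u (S = 69.71): V_u = e^(−0.1)·[0.8118·0.0000 + 0.1882·0.0000] = 0.0000
Node d (S = 51.64): V_d = e^(−0.1)·[0.8118·0.0000 + 0.1882·10.5509] = 1.7964
Node 0 (S = 60): V_0 = e^(−0.1)·[0.8118·0.0000 + 0.1882·1.7964] = 0.3059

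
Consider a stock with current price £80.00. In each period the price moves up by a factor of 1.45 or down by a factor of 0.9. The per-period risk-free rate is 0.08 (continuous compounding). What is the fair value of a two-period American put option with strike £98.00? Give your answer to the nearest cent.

Risk-neutral probability p = (e^0.08 − 0.9)/(1.45 − 0.9) = 0.1833/0.5500 = 0.3332
Terminal stock prices: S_uu = 168.2, S_ud = 104.4, S_dd = 64.8
Terminal payoffs (K − S): max(-70.2, 0) = 0, max(-6.4, 0) = 0, max(33.2, 0) = 33.2
Node u (S = 116): continuation = e^(−0.08)·[0.3332·0.0000 + 0.6668·0.0000] = 0.0000; exercise value = 0.0000 ≤ continuation, so V_u = 0.0000
Node d (S = 72): continuation = e^(−0.08)·[0.3332·0.0000 + 0.6668·33.2000] = 20.4342; exercise value = 26.0000 > continuation, so V_d = 26.0000 (exercise)
Node 0 (S = 80): continuation = e^(−0.08)·[0.3332·0.0000 + 0.6668·26.0000] = 16.0027; exercise value = 18.0000 > continuation, so V_0 = 18.0000 (exercise)

£18.00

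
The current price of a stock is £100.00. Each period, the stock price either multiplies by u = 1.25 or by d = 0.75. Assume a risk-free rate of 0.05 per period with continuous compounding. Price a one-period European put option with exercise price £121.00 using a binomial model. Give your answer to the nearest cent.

£17.39

Risk-neutral probability p = (e^0.05 − 0.75)/(1.25 − 0.75) = 0.3013/0.5000 = 0.6025
Terminal stock prices: S_u = 125, S_d = 75
Terminal payoffs (K − S): max(-4, 0) = 0, max(46, 0) = 46
Node 0 (S = 100): V_0 = e^(−0.05)·[0.6025·0.0000 + 0.3975·46.0000] = 17.3914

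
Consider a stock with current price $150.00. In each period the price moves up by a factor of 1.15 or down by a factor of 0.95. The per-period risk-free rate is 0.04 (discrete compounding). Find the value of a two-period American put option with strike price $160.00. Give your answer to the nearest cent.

Risk-neutral probability p = (1 + 0.04 − 0.95)/(1.15 − 0.95) = 0.0900/0.2000 = 0.4500
Terminal stock prices: S_uu = 198.4, S_ud = 163.9, S_dd = 135.4
Terminal payoffs (K − S): max(-38.37, 0) = 0, max(-3.875, 0) = 0, max(24.62, 0) = 24.62
Node u (S = 172.5): continuation = 1/1.04·[0.4500·0.0000 + 0.5500·0.0000] = 0.0000; exercise value = 0.0000 ≤ continuation, so V_u = 0.0000
Node d (S = 142.5): continuation = 1/1.04·[0.4500·0.0000 + 0.5500·24.6250] = 13.0228; exercise value = 17.5000 > continuation, so V_d = 17.5000 (exercise)
Node 0 (S = 150): continuation = 1/1.04·[0.4500·0.0000 + 0.5500·17.5000] = 9.2548; exercise value = 10.0000 > continuation, so V_0 = 10.0000 (exercise)

$10.00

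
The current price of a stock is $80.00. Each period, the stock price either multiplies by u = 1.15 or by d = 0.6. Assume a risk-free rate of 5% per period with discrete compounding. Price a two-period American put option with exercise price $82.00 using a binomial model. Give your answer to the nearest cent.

Risk-neutral probability p = (1 + 0.05 − 0.6)/(1.15 − 0.6) = 0.4500/0.5500 = 0.8182
Terminal stock prices: S_uu = 105.8, S_ud = 55.2, S_dd = 28.8
Terminal payoffs (K − S): max(-23.8, 0) = 0, max(26.8, 0) = 26.8, max(53.2, 0) = 53.2
Node u (S = 92): continuation = 1/1.05·[0.8182·0.0000 + 0.1818·26.8000] = 4.6407; exercise value = 0.0000 ≤ continuation, so V_u = 4.6407
Node d (S = 48): continuation = 1/1.05·[0.8182·26.8000 + 0.1818·53.2000] = 30.0952; exercise value = 34.0000 > continuation, so V_d = 34.0000 (exercise)
Node 0 (S = 80): continuation = 1/1.05·[0.8182·4.6407 + 0.1818·34.0000] = 9.5036; exercise value = 2.0000 ≤ continuation, so V_0 = 9.5036

$9.50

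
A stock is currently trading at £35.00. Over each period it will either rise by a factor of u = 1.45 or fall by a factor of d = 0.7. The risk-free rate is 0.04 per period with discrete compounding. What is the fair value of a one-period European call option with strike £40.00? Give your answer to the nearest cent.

£4.69

Risk-neutral probability p = (1 + 0.04 − 0.7)/(1.45 − 0.7) = 0.3400/0.7500 = 0.4533
Terminal stock prices: S_u = 50.75, S_d = 24.5
Terminal payoffs (S − K): max(10.75, 0) = 10.75, max(-15.5, 0) = 0
Node 0 (S = 35): V_0 = 1/1.04·[0.4533·10.7500 + 0.5467·0.0000] = 4.6859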